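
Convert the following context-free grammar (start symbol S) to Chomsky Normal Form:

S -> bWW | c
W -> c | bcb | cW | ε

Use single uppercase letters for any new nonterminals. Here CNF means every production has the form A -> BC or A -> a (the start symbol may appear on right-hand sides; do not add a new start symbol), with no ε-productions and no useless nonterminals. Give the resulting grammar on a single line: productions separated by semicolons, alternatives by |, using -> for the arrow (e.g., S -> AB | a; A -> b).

S -> b | c | AC | AW; A -> b; B -> c; C -> WW; D -> BA; W -> c | AD | BW

Nullable: {W}; after ε-elimination: S -> b | c | bW | bWW; W -> c | cW | bcb.
No unit productions to eliminate.
TERM: introduce A -> b, B -> c and substitute in every rule of length ≥2.
BIN: S -> AWW becomes S -> AC, C -> WW; W -> ABA becomes W -> AD, D -> BA.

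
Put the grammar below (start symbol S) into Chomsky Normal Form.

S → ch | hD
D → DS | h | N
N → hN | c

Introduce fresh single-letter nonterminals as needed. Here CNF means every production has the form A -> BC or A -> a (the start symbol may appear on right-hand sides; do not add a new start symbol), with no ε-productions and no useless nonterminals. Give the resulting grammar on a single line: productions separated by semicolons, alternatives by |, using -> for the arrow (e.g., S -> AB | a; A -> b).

S -> AD | BA; A -> h; B -> c; D -> c | h | AN | DS; N -> c | AN

No ε-productions.
After unit-elimination: S -> ch | hD; D -> c | h | DS | hN; N -> c | hN.
TERM: introduce B -> c, A -> h and substitute in every rule of length ≥2.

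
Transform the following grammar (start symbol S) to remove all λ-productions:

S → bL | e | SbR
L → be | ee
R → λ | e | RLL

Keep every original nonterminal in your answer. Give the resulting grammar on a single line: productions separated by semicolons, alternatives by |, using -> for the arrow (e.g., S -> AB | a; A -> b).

S -> e | Sb | bL | SbR; L -> be | ee; R -> e | LL | RLL

Nullable set: {R}.
S -> SbR: R nullable, giving Sb | SbR.
Drop R -> λ.
R -> RLL: R nullable, giving LL | RLL.
Unchanged (no nullable symbols): S -> bL; S -> e; L -> be; L -> ee; R -> e.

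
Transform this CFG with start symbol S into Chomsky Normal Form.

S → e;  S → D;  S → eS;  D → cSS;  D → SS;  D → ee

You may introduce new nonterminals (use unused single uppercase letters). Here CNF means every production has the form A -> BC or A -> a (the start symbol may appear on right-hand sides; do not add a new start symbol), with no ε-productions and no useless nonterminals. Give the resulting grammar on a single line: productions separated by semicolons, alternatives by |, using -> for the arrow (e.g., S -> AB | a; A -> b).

No ε-productions.
After unit-elimination: S -> e | SS | eS | ee | cSS; D -> SS | ee | cSS.
TERM: introduce A -> c, B -> e and substitute in every rule of length ≥2.
BIN: D -> ASS becomes D -> AC, C -> SS; S -> ASS becomes S -> AE, E -> SS.
Drop unreachable/unproductive: D.

S -> e | AE | BB | BS | SS; A -> c; B -> e; E -> SS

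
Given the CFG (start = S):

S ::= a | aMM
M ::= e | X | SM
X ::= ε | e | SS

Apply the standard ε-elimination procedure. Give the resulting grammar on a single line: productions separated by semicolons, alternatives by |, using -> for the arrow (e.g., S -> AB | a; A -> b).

S -> a | aM | aMM; M -> S | X | e | SM; X -> e | SS

Nullable set: {M, X}.
S -> aMM: M, M nullable, giving a | aM | aMM.
M -> SM: M nullable, giving S | SM.
M -> X: X nullable, giving X.
Drop X -> ε.
Unchanged (no nullable symbols): S -> a; M -> e; X -> SS; X -> e.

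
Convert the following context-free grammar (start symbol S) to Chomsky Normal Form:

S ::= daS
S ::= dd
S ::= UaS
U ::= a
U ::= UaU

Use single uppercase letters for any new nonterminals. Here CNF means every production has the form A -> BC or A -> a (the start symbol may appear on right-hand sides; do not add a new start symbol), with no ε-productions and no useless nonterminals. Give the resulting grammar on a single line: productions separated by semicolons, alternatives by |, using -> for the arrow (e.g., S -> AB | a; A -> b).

No ε-productions.
No unit productions to eliminate.
TERM: introduce A -> a, B -> d and substitute in every rule of length ≥2.
BIN: S -> BAS becomes S -> BC, C -> AS; S -> UAS becomes S -> UD, D -> AS; U -> UAU becomes U -> UE, E -> AU.

S -> BB | BC | UD; A -> a; B -> d; C -> AS; D -> AS; E -> AU; U -> a | UE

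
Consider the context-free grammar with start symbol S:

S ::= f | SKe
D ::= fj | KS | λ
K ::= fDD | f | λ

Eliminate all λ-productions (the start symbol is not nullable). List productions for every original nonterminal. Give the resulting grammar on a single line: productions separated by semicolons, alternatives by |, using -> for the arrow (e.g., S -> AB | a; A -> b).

S -> f | Se | SKe; D -> S | KS | fj; K -> f | fD | fDD

Nullable set: {D, K}.
S -> SKe: K nullable, giving SKe | Se.
Drop D -> λ.
D -> KS: K nullable, giving KS | S.
Drop K -> λ.
K -> fDD: D, D nullable, giving f | fD | fDD.
Unchanged (no nullable symbols): S -> f; D -> fj; K -> f.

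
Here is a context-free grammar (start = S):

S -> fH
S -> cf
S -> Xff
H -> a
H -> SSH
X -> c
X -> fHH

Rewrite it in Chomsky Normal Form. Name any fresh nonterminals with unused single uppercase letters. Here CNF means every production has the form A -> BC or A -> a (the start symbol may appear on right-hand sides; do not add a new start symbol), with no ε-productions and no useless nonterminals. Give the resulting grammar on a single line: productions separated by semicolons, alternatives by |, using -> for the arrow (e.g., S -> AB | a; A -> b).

S -> AH | BA | XD; A -> f; B -> c; C -> SH; D -> AA; E -> HH; H -> a | SC; X -> c | AE

No ε-productions.
No unit productions to eliminate.
TERM: introduce B -> c, A -> f and substitute in every rule of length ≥2.
BIN: H -> SSH becomes H -> SC, C -> SH; S -> XAA becomes S -> XD, D -> AA; X -> AHH becomes X -> AE, E -> HH.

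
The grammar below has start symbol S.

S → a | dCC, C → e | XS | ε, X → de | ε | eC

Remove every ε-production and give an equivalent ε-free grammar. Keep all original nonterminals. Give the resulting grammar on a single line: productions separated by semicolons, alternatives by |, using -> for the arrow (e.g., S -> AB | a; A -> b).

S -> a | d | dC | dCC; C -> S | e | XS; X -> e | de | eC

Nullable set: {C, X}.
S -> dCC: C, C nullable, giving d | dC | dCC.
Drop C -> ε.
C -> XS: X nullable, giving S | XS.
Drop X -> ε.
X -> eC: C nullable, giving e | eC.
Unchanged (no nullable symbols): S -> a; C -> e; X -> de.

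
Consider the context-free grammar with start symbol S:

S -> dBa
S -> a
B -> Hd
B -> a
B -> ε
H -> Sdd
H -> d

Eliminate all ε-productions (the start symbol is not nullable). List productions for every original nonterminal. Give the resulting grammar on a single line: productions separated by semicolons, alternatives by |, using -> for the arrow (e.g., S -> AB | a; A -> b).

Nullable set: {B}.
S -> dBa: B nullable, giving dBa | da.
Drop B -> ε.
Unchanged (no nullable symbols): S -> a; B -> Hd; B -> a; H -> Sdd; H -> d.

S -> a | da | dBa; B -> a | Hd; H -> d | Sdd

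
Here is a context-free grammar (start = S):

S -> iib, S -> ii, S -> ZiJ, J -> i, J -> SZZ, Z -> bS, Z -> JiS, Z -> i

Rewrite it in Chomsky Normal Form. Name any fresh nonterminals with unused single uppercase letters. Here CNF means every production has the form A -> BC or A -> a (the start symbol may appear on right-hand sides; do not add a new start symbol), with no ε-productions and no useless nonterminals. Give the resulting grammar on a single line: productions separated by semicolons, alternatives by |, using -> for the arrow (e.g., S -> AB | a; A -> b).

No ε-productions.
No unit productions to eliminate.
TERM: introduce B -> b, A -> i and substitute in every rule of length ≥2.
BIN: J -> SZZ becomes J -> SC, C -> ZZ; S -> AAB becomes S -> AD, D -> AB; S -> ZAJ becomes S -> ZE, E -> AJ; Z -> JAS becomes Z -> JF, F -> AS.

S -> AA | AD | ZE; A -> i; B -> b; C -> ZZ; D -> AB; E -> AJ; F -> AS; J -> i | SC; Z -> i | BS | JF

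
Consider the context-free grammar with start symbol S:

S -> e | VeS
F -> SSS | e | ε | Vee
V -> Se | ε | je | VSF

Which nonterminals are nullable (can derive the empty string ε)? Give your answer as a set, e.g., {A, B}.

{F, V}

Directly nullable (have an ε-rule): {F, V}.
Not nullable: S — each has a terminal in every rule's right-hand side or depends on a non-nullable symbol.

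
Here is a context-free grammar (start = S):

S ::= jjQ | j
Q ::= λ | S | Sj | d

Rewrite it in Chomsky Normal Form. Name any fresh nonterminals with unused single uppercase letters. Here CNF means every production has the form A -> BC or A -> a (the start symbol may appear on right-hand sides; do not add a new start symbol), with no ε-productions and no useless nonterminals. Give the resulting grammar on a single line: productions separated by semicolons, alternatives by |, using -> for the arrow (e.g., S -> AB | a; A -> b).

Nullable: {Q}; after ε-elimination: S -> j | jj | jjQ; Q -> S | d | Sj.
After unit-elimination: S -> j | jj | jjQ; Q -> d | j | Sj | jj | jjQ.
TERM: introduce A -> j and substitute in every rule of length ≥2.
BIN: Q -> AAQ becomes Q -> AB, B -> AQ; S -> AAQ becomes S -> AC, C -> AQ.

S -> j | AA | AC; A -> j; B -> AQ; C -> AQ; Q -> d | j | AA | AB | SA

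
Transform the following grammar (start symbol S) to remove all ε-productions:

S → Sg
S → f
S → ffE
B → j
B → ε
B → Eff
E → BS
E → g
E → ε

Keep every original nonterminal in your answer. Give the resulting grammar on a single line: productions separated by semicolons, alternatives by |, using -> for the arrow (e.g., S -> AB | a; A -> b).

S -> f | Sg | ff | ffE; B -> j | ff | Eff; E -> S | g | BS

Nullable set: {B, E}.
S -> ffE: E nullable, giving ff | ffE.
Drop B -> ε.
B -> Eff: E nullable, giving Eff | ff.
Drop E -> ε.
E -> BS: B nullable, giving BS | S.
Unchanged (no nullable symbols): S -> Sg; S -> f; B -> j; E -> g.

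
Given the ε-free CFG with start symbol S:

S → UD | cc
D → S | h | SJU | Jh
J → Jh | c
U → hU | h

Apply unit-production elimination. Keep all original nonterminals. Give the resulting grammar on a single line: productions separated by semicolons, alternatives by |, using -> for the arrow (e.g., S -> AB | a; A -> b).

Unit productions: D->S.
Unit pairs (A ⇒* B via units): (D,S).
S: inherits non-unit rules of {S} → UD | cc.
D: inherits non-unit rules of {D, S} → Jh | SJU | UD | cc | h.
J: inherits non-unit rules of {J} → Jh | c.
U: inherits non-unit rules of {U} → h | hU.

S -> UD | cc; D -> h | Jh | UD | cc | SJU; J -> c | Jh; U -> h | hU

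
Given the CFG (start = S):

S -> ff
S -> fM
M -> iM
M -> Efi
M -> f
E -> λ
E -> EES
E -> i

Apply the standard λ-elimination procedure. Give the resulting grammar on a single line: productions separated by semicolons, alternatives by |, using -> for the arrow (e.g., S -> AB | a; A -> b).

S -> fM | ff; E -> S | i | ES | EES; M -> f | fi | iM | Efi

Nullable set: {E}.
Drop E -> λ.
E -> EES: E, E nullable, giving EES | ES | S.
M -> Efi: E nullable, giving Efi | fi.
Unchanged (no nullable symbols): S -> fM; S -> ff; E -> i; M -> f; M -> iM.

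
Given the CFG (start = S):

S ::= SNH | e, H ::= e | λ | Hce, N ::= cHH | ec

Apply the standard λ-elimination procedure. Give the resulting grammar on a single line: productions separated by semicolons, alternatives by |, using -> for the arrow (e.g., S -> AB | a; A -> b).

S -> e | SN | SNH; H -> e | ce | Hce; N -> c | cH | ec | cHH

Nullable set: {H}.
S -> SNH: H nullable, giving SN | SNH.
Drop H -> λ.
H -> Hce: H nullable, giving Hce | ce.
N -> cHH: H, H nullable, giving c | cH | cHH.
Unchanged (no nullable symbols): S -> e; H -> e; N -> ec.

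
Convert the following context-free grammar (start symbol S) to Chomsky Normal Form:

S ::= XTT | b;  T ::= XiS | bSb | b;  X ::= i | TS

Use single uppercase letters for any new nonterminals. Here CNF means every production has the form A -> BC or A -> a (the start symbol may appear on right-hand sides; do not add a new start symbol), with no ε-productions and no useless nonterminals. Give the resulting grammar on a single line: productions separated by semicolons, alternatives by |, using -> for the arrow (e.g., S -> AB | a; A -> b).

S -> b | XC; A -> i; B -> b; C -> TT; D -> SB; E -> AS; T -> b | BD | XE; X -> i | TS

No ε-productions.
No unit productions to eliminate.
TERM: introduce B -> b, A -> i and substitute in every rule of length ≥2.
BIN: S -> XTT becomes S -> XC, C -> TT; T -> BSB becomes T -> BD, D -> SB; T -> XAS becomes T -> XE, E -> AS.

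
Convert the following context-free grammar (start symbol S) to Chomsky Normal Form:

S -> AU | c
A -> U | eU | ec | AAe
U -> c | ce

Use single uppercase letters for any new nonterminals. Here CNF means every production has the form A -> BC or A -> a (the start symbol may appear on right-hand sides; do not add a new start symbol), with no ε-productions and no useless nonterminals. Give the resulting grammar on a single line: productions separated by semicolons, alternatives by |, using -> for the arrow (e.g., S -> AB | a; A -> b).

S -> c | AU; A -> c | AD | BC | BU | CB; B -> e; C -> c; D -> AB; U -> c | CB

No ε-productions.
After unit-elimination: S -> c | AU; A -> c | ce | eU | ec | AAe; U -> c | ce.
TERM: introduce C -> c, B -> e and substitute in every rule of length ≥2.
BIN: A -> AAB becomes A -> AD, D -> AB.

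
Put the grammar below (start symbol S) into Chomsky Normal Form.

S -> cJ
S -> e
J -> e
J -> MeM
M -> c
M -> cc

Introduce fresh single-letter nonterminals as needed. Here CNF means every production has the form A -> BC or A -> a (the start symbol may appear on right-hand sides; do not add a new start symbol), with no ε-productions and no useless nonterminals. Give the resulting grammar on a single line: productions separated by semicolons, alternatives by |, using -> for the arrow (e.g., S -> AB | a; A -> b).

S -> e | BJ; A -> e; B -> c; C -> AM; J -> e | MC; M -> c | BB

No ε-productions.
No unit productions to eliminate.
TERM: introduce B -> c, A -> e and substitute in every rule of length ≥2.
BIN: J -> MAM becomes J -> MC, C -> AM.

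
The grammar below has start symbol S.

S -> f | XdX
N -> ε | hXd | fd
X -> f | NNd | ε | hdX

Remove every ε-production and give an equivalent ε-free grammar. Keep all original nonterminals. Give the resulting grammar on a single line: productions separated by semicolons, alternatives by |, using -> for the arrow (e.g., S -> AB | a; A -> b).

Nullable set: {N, X}.
S -> XdX: X, X nullable, giving Xd | XdX | d | dX.
Drop N -> ε.
N -> hXd: X nullable, giving hXd | hd.
Drop X -> ε.
X -> NNd: N, N nullable, giving NNd | Nd | d.
X -> hdX: X nullable, giving hd | hdX.
Unchanged (no nullable symbols): S -> f; N -> fd; X -> f.

S -> d | f | Xd | dX | XdX; N -> fd | hd | hXd; X -> d | f | Nd | hd | NNd | hdX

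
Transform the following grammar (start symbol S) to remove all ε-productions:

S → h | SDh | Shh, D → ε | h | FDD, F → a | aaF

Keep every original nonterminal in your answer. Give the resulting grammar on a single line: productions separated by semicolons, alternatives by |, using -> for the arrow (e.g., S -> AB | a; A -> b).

S -> h | Sh | SDh | Shh; D -> F | h | FD | FDD; F -> a | aaF

Nullable set: {D}.
S -> SDh: D nullable, giving SDh | Sh.
Drop D -> ε.
D -> FDD: D, D nullable, giving F | FD | FDD.
Unchanged (no nullable symbols): S -> Shh; S -> h; D -> h; F -> a; F -> aaF.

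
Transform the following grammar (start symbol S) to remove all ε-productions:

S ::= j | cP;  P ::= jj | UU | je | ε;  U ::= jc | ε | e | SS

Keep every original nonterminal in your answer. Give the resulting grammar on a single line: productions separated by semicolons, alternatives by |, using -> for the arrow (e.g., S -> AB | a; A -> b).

Nullable set: {P, U}.
S -> cP: P nullable, giving c | cP.
Drop P -> ε.
P -> UU: U, U nullable, giving U | UU.
Drop U -> ε.
Unchanged (no nullable symbols): S -> j; P -> je; P -> jj; U -> SS; U -> e; U -> jc.

S -> c | j | cP; P -> U | UU | je | jj; U -> e | SS | jc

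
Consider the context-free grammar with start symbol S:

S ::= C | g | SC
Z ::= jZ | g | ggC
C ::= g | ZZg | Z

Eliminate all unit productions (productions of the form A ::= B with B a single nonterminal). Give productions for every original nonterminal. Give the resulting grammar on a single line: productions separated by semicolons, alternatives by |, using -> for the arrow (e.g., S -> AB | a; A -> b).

Unit productions: C->Z, S->C.
Unit pairs (A ⇒* B via units): (C,Z), (S,C), (S,Z).
S: inherits non-unit rules of {C, S, Z} → SC | ZZg | g | ggC | jZ.
C: inherits non-unit rules of {C, Z} → ZZg | g | ggC | jZ.
Z: inherits non-unit rules of {Z} → g | ggC | jZ.

S -> g | SC | jZ | ZZg | ggC; C -> g | jZ | ZZg | ggC; Z -> g | jZ | ggC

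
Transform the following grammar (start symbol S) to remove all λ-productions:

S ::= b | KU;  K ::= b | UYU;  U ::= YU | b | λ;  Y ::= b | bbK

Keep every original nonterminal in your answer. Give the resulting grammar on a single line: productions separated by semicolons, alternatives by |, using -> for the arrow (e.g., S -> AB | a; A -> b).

Nullable set: {U}.
S -> KU: U nullable, giving K | KU.
K -> UYU: U, U nullable, giving UY | UYU | Y | YU.
Drop U -> λ.
U -> YU: U nullable, giving Y | YU.
Unchanged (no nullable symbols): S -> b; K -> b; U -> b; Y -> b; Y -> bbK.

S -> K | b | KU; K -> Y | b | UY | YU | UYU; U -> Y | b | YU; Y -> b | bbK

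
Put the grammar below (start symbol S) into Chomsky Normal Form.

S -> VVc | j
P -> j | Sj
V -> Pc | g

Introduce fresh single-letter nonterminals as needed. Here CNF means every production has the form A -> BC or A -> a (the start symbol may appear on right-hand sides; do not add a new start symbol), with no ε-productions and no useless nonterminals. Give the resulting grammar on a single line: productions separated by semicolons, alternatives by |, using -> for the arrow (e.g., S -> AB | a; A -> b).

No ε-productions.
No unit productions to eliminate.
TERM: introduce B -> c, A -> j and substitute in every rule of length ≥2.
BIN: S -> VVB becomes S -> VC, C -> VB.

S -> j | VC; A -> j; B -> c; C -> VB; P -> j | SA; V -> g | PB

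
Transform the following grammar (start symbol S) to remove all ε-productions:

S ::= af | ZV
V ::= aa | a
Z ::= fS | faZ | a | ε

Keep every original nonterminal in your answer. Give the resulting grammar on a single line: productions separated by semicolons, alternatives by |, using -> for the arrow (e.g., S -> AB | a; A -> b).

S -> V | ZV | af; V -> a | aa; Z -> a | fS | fa | faZ

Nullable set: {Z}.
S -> ZV: Z nullable, giving V | ZV.
Drop Z -> ε.
Z -> faZ: Z nullable, giving fa | faZ.
Unchanged (no nullable symbols): S -> af; V -> a; V -> aa; Z -> a; Z -> fS.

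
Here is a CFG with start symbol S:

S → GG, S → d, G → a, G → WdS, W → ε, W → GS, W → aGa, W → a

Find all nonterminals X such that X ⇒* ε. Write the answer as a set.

Directly nullable (have an ε-rule): {W}.
Not nullable: G, S — each has a terminal in every rule's right-hand side or depends on a non-nullable symbol.

{W}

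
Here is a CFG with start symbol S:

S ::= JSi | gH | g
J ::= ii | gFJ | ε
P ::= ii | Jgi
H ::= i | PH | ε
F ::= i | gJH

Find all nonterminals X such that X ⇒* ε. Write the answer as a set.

{H, J}

Directly nullable (have an ε-rule): {H, J}.
Not nullable: F, P, S — each has a terminal in every rule's right-hand side or depends on a non-nullable symbol.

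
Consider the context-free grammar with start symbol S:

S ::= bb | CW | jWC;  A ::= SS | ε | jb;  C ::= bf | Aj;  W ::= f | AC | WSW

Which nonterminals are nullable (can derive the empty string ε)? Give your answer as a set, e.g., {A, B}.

{A}

Directly nullable (have an ε-rule): {A}.
Not nullable: C, S, W — each has a terminal in every rule's right-hand side or depends on a non-nullable symbol.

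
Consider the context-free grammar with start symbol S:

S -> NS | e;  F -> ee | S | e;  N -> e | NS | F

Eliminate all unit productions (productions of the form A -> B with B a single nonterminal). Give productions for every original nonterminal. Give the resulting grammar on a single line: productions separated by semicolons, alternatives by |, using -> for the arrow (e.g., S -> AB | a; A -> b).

S -> e | NS; F -> e | NS | ee; N -> e | NS | ee

Unit productions: F->S, N->F.
Unit pairs (A ⇒* B via units): (F,S), (N,F), (N,S).
S: inherits non-unit rules of {S} → NS | e.
F: inherits non-unit rules of {F, S} → NS | e | ee.
N: inherits non-unit rules of {F, N, S} → NS | e | ee.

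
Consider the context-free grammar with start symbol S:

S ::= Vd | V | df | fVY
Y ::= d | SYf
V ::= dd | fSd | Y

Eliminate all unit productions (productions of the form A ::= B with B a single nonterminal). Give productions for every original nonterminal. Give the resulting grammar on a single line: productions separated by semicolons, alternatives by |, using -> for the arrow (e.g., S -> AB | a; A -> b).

Unit productions: S->V, V->Y.
Unit pairs (A ⇒* B via units): (S,V), (S,Y), (V,Y).
S: inherits non-unit rules of {S, V, Y} → SYf | Vd | d | dd | df | fSd | fVY.
V: inherits non-unit rules of {V, Y} → SYf | d | dd | fSd.
Y: inherits non-unit rules of {Y} → SYf | d.

S -> d | Vd | dd | df | SYf | fSd | fVY; V -> d | dd | SYf | fSd; Y -> d | SYf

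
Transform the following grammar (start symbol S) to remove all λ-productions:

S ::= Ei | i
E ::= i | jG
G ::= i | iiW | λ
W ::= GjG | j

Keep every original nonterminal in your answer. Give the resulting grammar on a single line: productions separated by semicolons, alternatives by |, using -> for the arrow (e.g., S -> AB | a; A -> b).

S -> i | Ei; E -> i | j | jG; G -> i | iiW; W -> j | Gj | jG | GjG

Nullable set: {G}.
E -> jG: G nullable, giving j | jG.
Drop G -> λ.
W -> GjG: G, G nullable, giving Gj | GjG | j | jG.
Unchanged (no nullable symbols): S -> Ei; S -> i; E -> i; G -> i; G -> iiW; W -> j.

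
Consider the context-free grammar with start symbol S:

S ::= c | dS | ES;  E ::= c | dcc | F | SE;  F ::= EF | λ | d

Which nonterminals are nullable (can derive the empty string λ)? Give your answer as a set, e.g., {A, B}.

{E, F}

Directly nullable (have an ε-rule): {F}.
E is nullable via E -> F (every symbol on the right is already known nullable).
Not nullable: S — each has a terminal in every rule's right-hand side or depends on a non-nullable symbol.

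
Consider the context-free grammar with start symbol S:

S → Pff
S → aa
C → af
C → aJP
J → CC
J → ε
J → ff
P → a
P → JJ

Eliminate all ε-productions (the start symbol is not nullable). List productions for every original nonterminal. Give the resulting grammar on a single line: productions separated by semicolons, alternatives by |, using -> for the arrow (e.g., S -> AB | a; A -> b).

S -> aa | ff | Pff; C -> a | aJ | aP | af | aJP; J -> CC | ff; P -> J | a | JJ

Nullable set: {J, P}.
S -> Pff: P nullable, giving Pff | ff.
C -> aJP: J, P nullable, giving a | aJ | aJP | aP.
Drop J -> ε.
P -> JJ: J, J nullable, giving J | JJ.
Unchanged (no nullable symbols): S -> aa; C -> af; J -> CC; J -> ff; P -> a.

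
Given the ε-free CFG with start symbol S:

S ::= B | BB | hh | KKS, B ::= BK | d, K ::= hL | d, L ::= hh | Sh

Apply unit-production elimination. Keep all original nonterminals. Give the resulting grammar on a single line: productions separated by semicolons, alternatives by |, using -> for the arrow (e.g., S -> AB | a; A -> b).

Unit productions: S->B.
Unit pairs (A ⇒* B via units): (S,B).
S: inherits non-unit rules of {B, S} → BB | BK | KKS | d | hh.
B: inherits non-unit rules of {B} → BK | d.
K: inherits non-unit rules of {K} → d | hL.
L: inherits non-unit rules of {L} → Sh | hh.

S -> d | BB | BK | hh | KKS; B -> d | BK; K -> d | hL; L -> Sh | hh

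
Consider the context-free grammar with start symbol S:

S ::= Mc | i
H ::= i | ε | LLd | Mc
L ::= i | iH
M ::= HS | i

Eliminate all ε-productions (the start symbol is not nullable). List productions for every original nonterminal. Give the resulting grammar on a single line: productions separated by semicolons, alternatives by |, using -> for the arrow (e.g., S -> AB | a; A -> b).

S -> i | Mc; H -> i | Mc | LLd; L -> i | iH; M -> S | i | HS

Nullable set: {H}.
Drop H -> ε.
L -> iH: H nullable, giving i | iH.
M -> HS: H nullable, giving HS | S.
Unchanged (no nullable symbols): S -> Mc; S -> i; H -> LLd; H -> Mc; H -> i; L -> i; M -> i.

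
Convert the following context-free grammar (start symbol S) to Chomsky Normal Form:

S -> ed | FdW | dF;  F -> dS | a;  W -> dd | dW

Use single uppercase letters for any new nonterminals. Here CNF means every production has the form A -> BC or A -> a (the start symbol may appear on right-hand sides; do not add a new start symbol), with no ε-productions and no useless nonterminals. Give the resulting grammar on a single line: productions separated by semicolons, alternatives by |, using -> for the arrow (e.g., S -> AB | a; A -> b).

No ε-productions.
No unit productions to eliminate.
TERM: introduce A -> d, B -> e and substitute in every rule of length ≥2.
BIN: S -> FAW becomes S -> FC, C -> AW.

S -> AF | BA | FC; A -> d; B -> e; C -> AW; F -> a | AS; W -> AA | AW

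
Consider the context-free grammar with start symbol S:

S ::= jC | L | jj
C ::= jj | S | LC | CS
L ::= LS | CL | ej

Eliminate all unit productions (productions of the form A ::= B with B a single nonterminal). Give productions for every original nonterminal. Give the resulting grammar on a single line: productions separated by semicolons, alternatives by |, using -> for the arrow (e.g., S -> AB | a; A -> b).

S -> CL | LS | ej | jC | jj; C -> CL | CS | LC | LS | ej | jC | jj; L -> CL | LS | ej

Unit productions: C->S, S->L.
Unit pairs (A ⇒* B via units): (C,L), (C,S), (S,L).
S: inherits non-unit rules of {L, S} → CL | LS | ej | jC | jj.
C: inherits non-unit rules of {C, L, S} → CL | CS | LC | LS | ej | jC | jj.
L: inherits non-unit rules of {L} → CL | LS | ej.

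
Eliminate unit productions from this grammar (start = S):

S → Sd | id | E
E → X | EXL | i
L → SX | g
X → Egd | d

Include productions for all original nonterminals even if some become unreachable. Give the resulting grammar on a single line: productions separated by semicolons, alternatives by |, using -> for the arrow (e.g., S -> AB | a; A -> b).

Unit productions: E->X, S->E.
Unit pairs (A ⇒* B via units): (E,X), (S,E), (S,X).
S: inherits non-unit rules of {E, S, X} → EXL | Egd | Sd | d | i | id.
E: inherits non-unit rules of {E, X} → EXL | Egd | d | i.
L: inherits non-unit rules of {L} → SX | g.
X: inherits non-unit rules of {X} → Egd | d.

S -> d | i | Sd | id | EXL | Egd; E -> d | i | EXL | Egd; L -> g | SX; X -> d | Egd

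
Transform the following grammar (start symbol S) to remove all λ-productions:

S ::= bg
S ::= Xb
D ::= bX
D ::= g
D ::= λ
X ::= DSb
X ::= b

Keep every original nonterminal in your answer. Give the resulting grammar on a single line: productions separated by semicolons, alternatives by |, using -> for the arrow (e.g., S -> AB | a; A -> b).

Nullable set: {D}.
Drop D -> λ.
X -> DSb: D nullable, giving DSb | Sb.
Unchanged (no nullable symbols): S -> Xb; S -> bg; D -> bX; D -> g; X -> b.

S -> Xb | bg; D -> g | bX; X -> b | Sb | DSb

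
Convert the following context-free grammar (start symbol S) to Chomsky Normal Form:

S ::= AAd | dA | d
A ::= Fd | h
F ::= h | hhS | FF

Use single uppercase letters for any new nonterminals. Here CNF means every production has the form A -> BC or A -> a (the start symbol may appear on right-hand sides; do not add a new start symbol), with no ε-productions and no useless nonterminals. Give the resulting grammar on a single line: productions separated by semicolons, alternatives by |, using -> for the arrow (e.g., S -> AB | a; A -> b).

No ε-productions.
No unit productions to eliminate.
TERM: introduce B -> d, C -> h and substitute in every rule of length ≥2.
BIN: F -> CCS becomes F -> CD, D -> CS; S -> AAB becomes S -> AE, E -> AB.

S -> d | AE | BA; A -> h | FB; B -> d; C -> h; D -> CS; E -> AB; F -> h | CD | FF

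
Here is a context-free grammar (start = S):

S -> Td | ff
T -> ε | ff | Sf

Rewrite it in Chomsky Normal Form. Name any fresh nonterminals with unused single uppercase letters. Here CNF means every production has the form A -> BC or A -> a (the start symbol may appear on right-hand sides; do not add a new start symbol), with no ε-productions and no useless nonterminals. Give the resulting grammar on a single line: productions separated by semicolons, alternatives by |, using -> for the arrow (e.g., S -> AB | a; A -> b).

Nullable: {T}; after ε-elimination: S -> d | Td | ff; T -> Sf | ff.
No unit productions to eliminate.
TERM: introduce A -> d, B -> f and substitute in every rule of length ≥2.

S -> d | BB | TA; A -> d; B -> f; T -> BB | SB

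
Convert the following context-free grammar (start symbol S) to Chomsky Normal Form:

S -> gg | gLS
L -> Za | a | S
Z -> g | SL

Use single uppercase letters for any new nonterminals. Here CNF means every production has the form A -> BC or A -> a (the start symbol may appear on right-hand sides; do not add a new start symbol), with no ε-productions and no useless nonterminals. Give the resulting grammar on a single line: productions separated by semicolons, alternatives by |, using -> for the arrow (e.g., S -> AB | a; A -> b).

S -> BB | BD; A -> a; B -> g; C -> LS; D -> LS; L -> a | BB | BC | ZA; Z -> g | SL

No ε-productions.
After unit-elimination: S -> gg | gLS; L -> a | Za | gg | gLS; Z -> g | SL.
TERM: introduce A -> a, B -> g and substitute in every rule of length ≥2.
BIN: L -> BLS becomes L -> BC, C -> LS; S -> BLS becomes S -> BD, D -> LS.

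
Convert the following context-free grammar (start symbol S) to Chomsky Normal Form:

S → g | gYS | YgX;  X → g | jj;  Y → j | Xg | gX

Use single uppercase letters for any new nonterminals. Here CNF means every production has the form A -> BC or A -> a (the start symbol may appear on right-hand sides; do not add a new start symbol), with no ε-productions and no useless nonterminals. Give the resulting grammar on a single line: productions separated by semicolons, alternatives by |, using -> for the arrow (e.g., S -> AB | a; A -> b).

No ε-productions.
No unit productions to eliminate.
TERM: introduce A -> g, B -> j and substitute in every rule of length ≥2.
BIN: S -> AYS becomes S -> AC, C -> YS; S -> YAX becomes S -> YD, D -> AX.

S -> g | AC | YD; A -> g; B -> j; C -> YS; D -> AX; X -> g | BB; Y -> j | AX | XA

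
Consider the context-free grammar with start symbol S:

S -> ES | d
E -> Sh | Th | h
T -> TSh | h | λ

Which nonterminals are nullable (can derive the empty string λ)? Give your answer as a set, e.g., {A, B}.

{T}

Directly nullable (have an ε-rule): {T}.
Not nullable: E, S — each has a terminal in every rule's right-hand side or depends on a non-nullable symbol.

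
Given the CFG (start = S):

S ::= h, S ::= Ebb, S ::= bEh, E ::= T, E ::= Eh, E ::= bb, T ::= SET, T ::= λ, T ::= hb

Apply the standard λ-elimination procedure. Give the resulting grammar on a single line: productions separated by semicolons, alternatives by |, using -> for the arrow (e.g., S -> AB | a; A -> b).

S -> h | bb | bh | Ebb | bEh; E -> T | h | Eh | bb; T -> S | SE | ST | hb | SET

Nullable set: {E, T}.
S -> Ebb: E nullable, giving Ebb | bb.
S -> bEh: E nullable, giving bEh | bh.
E -> Eh: E nullable, giving Eh | h.
E -> T: T nullable, giving T.
Drop T -> λ.
T -> SET: E, T nullable, giving S | SE | SET | ST.
Unchanged (no nullable symbols): S -> h; E -> bb; T -> hb.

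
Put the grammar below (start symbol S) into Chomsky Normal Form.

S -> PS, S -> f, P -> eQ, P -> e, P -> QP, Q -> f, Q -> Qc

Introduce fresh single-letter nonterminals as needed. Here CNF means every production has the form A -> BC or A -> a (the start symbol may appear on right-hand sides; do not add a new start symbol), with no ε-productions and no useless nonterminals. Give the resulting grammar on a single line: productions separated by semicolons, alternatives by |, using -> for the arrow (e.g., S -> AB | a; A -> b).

S -> f | PS; A -> e; B -> c; P -> e | AQ | QP; Q -> f | QB

No ε-productions.
No unit productions to eliminate.
TERM: introduce B -> c, A -> e and substitute in every rule of length ≥2.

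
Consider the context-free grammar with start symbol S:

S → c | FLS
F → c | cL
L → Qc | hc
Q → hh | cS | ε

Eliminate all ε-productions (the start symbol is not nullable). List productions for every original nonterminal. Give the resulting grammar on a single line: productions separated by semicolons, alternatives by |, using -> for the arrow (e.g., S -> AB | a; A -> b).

S -> c | FLS; F -> c | cL; L -> c | Qc | hc; Q -> cS | hh

Nullable set: {Q}.
L -> Qc: Q nullable, giving Qc | c.
Drop Q -> ε.
Unchanged (no nullable symbols): S -> FLS; S -> c; F -> c; F -> cL; L -> hc; Q -> cS; Q -> hh.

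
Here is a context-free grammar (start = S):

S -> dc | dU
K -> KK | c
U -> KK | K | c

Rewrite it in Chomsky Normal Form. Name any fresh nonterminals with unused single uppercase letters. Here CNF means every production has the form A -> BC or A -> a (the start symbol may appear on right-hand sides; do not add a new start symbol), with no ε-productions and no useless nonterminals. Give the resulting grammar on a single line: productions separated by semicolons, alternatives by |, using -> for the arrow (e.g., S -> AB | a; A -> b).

S -> AB | AU; A -> d; B -> c; K -> c | KK; U -> c | KK

No ε-productions.
After unit-elimination: S -> dU | dc; K -> c | KK; U -> c | KK.
TERM: introduce B -> c, A -> d and substitute in every rule of length ≥2.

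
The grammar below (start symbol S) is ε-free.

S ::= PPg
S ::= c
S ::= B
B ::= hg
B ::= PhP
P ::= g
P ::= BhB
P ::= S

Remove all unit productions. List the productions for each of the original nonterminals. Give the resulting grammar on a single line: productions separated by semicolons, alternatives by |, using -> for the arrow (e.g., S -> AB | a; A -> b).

Unit productions: P->S, S->B.
Unit pairs (A ⇒* B via units): (P,B), (P,S), (S,B).
S: inherits non-unit rules of {B, S} → PPg | PhP | c | hg.
B: inherits non-unit rules of {B} → PhP | hg.
P: inherits non-unit rules of {B, P, S} → BhB | PPg | PhP | c | g | hg.

S -> c | hg | PPg | PhP; B -> hg | PhP; P -> c | g | hg | BhB | PPg | PhP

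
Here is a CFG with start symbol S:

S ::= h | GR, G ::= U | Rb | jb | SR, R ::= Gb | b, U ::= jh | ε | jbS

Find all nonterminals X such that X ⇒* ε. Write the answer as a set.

Directly nullable (have an ε-rule): {U}.
G is nullable via G -> U (every symbol on the right is already known nullable).
Not nullable: R, S — each has a terminal in every rule's right-hand side or depends on a non-nullable symbol.

{G, U}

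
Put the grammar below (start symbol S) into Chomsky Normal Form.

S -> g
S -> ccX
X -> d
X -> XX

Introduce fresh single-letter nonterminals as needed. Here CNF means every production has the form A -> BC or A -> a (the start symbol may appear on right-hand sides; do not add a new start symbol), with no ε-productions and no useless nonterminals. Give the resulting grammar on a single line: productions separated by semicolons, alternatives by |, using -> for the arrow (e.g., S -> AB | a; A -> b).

S -> g | AB; A -> c; B -> AX; X -> d | XX

No ε-productions.
No unit productions to eliminate.
TERM: introduce A -> c and substitute in every rule of length ≥2.
BIN: S -> AAX becomes S -> AB, B -> AX.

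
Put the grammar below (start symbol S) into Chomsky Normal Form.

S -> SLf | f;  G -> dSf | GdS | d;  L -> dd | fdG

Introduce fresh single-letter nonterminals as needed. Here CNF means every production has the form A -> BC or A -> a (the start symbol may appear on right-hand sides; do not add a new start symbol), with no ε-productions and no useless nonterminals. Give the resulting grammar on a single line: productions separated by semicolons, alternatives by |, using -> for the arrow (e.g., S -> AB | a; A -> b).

S -> f | SF; A -> d; B -> f; C -> SB; D -> AS; E -> AG; F -> LB; G -> d | AC | GD; L -> AA | BE

No ε-productions.
No unit productions to eliminate.
TERM: introduce A -> d, B -> f and substitute in every rule of length ≥2.
BIN: G -> ASB becomes G -> AC, C -> SB; G -> GAS becomes G -> GD, D -> AS; L -> BAG becomes L -> BE, E -> AG; S -> SLB becomes S -> SF, F -> LB.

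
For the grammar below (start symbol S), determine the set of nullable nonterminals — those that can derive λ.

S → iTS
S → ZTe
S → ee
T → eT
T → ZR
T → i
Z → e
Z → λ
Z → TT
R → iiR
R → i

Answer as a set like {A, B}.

{Z}

Directly nullable (have an ε-rule): {Z}.
Not nullable: R, S, T — each has a terminal in every rule's right-hand side or depends on a non-nullable symbol.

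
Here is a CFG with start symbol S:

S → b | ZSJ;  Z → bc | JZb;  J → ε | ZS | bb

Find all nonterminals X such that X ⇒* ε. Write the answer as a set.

{J}

Directly nullable (have an ε-rule): {J}.
Not nullable: S, Z — each has a terminal in every rule's right-hand side or depends on a non-nullable symbol.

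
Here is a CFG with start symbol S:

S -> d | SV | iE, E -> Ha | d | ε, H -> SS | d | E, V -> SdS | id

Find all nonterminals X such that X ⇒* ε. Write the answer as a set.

Directly nullable (have an ε-rule): {E}.
H is nullable via H -> E (every symbol on the right is already known nullable).
Not nullable: S, V — each has a terminal in every rule's right-hand side or depends on a non-nullable symbol.

{E, H}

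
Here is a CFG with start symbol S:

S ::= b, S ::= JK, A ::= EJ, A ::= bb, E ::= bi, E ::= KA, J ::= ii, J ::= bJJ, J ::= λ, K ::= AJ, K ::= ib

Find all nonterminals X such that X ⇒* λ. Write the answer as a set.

{J}

Directly nullable (have an ε-rule): {J}.
Not nullable: A, E, K, S — each has a terminal in every rule's right-hand side or depends on a non-nullable symbol.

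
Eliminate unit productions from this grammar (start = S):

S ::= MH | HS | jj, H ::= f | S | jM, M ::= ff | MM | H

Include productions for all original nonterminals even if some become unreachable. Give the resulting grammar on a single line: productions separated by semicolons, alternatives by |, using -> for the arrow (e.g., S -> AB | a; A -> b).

Unit productions: H->S, M->H.
Unit pairs (A ⇒* B via units): (H,S), (M,H), (M,S).
S: inherits non-unit rules of {S} → HS | MH | jj.
H: inherits non-unit rules of {H, S} → HS | MH | f | jM | jj.
M: inherits non-unit rules of {H, M, S} → HS | MH | MM | f | ff | jM | jj.

S -> HS | MH | jj; H -> f | HS | MH | jM | jj; M -> f | HS | MH | MM | ff | jM | jj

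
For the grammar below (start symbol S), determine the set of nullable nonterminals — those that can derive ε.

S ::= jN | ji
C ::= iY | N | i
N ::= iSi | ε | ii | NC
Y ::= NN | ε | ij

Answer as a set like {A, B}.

Directly nullable (have an ε-rule): {N, Y}.
C is nullable via C -> N (every symbol on the right is already known nullable).
Not nullable: S — each has a terminal in every rule's right-hand side or depends on a non-nullable symbol.

{C, N, Y}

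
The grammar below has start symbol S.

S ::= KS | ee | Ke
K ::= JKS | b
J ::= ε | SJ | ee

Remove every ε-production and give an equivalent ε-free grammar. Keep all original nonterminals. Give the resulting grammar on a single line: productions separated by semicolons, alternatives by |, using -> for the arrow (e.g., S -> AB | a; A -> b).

Nullable set: {J}.
Drop J -> ε.
J -> SJ: J nullable, giving S | SJ.
K -> JKS: J nullable, giving JKS | KS.
Unchanged (no nullable symbols): S -> KS; S -> Ke; S -> ee; J -> ee; K -> b.

S -> KS | Ke | ee; J -> S | SJ | ee; K -> b | KS | JKS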